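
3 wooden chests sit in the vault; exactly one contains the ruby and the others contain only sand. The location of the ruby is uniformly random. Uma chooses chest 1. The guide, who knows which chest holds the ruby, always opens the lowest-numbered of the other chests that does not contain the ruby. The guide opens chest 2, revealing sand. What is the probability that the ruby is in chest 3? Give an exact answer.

1/2

Apply Bayes' rule, conditioning on where the ruby actually is.
If it is in either of chests 1 and 3 (prior 1/3 each): chest 2 is the lowest-numbered option available, probability 1; weight (1/3)·1 = 1/3 each.
If it is in chest 2 (prior 1/3): the guide opened chest 2, so this case is ruled out; weight (1/3)·0 = 0.
The weights sum to 2/3.
So P(the ruby in chest 3 | the guide opened chest 2) = (1/3) / (2/3) = 1/2.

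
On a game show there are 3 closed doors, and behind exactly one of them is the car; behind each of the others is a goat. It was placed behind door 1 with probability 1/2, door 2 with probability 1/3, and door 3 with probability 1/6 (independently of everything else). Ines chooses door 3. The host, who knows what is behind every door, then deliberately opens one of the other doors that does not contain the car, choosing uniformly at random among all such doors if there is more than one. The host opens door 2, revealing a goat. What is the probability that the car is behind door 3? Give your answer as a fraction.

Condition on the true location of the car.
If it is behind door 1 (prior 1/2): the host has no choice, probability 1; weight (1/2)·1 = 1/2.
If it is behind door 2 (prior 1/3): the host opened door 2, so this case is ruled out; weight (1/3)·0 = 0.
If it is behind door 3 (prior 1/6): the host has 2 equally likely choices, so probability 1/2; weight (1/6)·(1/2) = 1/12.
The weights sum to 7/12.
So P(the car behind door 3 | the host opened door 2) = (1/12) / (7/12) = 1/7.

1/7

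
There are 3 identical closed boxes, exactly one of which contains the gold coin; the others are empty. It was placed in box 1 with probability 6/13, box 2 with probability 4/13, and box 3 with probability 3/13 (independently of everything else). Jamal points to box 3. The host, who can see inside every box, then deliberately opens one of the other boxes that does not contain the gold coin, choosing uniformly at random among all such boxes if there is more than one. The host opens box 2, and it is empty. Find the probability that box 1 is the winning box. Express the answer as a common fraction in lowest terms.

Apply Bayes' rule, conditioning on where the gold coin actually is.
If it is in box 1 (prior 6/13): the host has no choice, probability 1; weight (6/13)·1 = 6/13.
If it is in box 2 (prior 4/13): the host opened box 2, so this case is ruled out; weight (4/13)·0 = 0.
If it is in box 3 (prior 3/13): the host has 2 equally likely choices, so probability 1/2; weight (3/13)·(1/2) = 3/26.
The weights sum to 15/26.
So P(the gold coin in box 1 | the host opened box 2) = (6/13) / (15/26) = 4/5.

4/5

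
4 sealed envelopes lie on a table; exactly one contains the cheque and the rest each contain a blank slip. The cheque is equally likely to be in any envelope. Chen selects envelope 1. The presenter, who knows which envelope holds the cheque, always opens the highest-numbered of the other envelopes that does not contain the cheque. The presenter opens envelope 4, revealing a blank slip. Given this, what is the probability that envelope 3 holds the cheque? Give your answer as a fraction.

1/3

Consider each possible location of the cheque in turn.
If it is in any of envelopes 1, 2, and 3 (prior 1/4 each): envelope 4 is the highest-numbered option available, probability 1; weight (1/4)·1 = 1/4 each.
If it is in envelope 4 (prior 1/4): the presenter opened envelope 4, so this case is ruled out; weight (1/4)·0 = 0.
The weights sum to 3/4.
So P(the cheque in envelope 3 | the presenter opened envelope 4) = (1/4) / (3/4) = 1/3.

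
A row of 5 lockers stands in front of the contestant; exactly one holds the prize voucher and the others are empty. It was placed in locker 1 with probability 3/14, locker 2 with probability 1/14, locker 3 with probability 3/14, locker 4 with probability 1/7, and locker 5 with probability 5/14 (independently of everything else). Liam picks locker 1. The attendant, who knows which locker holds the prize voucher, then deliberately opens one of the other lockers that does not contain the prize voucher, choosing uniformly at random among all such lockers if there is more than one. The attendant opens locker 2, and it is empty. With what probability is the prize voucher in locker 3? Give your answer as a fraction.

12/49

Condition on the true location of the prize voucher.
If it is in locker 1 (prior 3/14): the attendant has 4 equally likely choices, so probability 1/4; weight (3/14)·(1/4) = 3/56.
If it is in locker 2 (prior 1/14): the attendant opened locker 2, so this case is ruled out; weight (1/14)·0 = 0.
If it is in locker 3 (prior 3/14): the attendant has 3 equally likely choices, so probability 1/3; weight (3/14)·(1/3) = 1/14.
If it is in locker 4 (prior 1/7): the attendant has 3 equally likely choices, so probability 1/3; weight (1/7)·(1/3) = 1/21.
If it is in locker 5 (prior 5/14): the attendant has 3 equally likely choices, so probability 1/3; weight (5/14)·(1/3) = 5/42.
The weights sum to 7/24.
So P(the prize voucher in locker 3 | the attendant opened locker 2) = (1/14) / (7/24) = 12/49.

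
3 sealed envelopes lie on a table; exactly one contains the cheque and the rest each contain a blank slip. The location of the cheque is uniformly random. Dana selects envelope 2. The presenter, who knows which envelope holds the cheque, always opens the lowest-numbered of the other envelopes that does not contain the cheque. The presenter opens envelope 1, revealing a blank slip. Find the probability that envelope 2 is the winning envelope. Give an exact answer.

Condition on the true location of the cheque.
If it is in envelope 1 (prior 1/3): the presenter opened envelope 1, so this case is ruled out; weight (1/3)·0 = 0.
If it is in either of envelopes 2 and 3 (prior 1/3 each): envelope 1 is the lowest-numbered option available, probability 1; weight (1/3)·1 = 1/3 each.
The weights sum to 2/3.
So P(the cheque in envelope 2 | the presenter opened envelope 1) = (1/3) / (2/3) = 1/2.

1/2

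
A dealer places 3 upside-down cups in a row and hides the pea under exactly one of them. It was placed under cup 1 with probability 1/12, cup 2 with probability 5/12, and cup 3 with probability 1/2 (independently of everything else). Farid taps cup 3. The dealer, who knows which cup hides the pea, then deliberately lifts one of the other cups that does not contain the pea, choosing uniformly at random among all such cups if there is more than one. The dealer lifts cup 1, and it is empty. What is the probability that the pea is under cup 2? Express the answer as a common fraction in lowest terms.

5/8

Apply Bayes' rule, conditioning on where the pea actually is.
If it is under cup 1 (prior 1/12): the dealer opened cup 1, so this case is ruled out; weight (1/12)·0 = 0.
If it is under cup 2 (prior 5/12): the dealer has no choice, probability 1; weight (5/12)·1 = 5/12.
If it is under cup 3 (prior 1/2): the dealer has 2 equally likely choices, so probability 1/2; weight (1/2)·(1/2) = 1/4.
The weights sum to 2/3.
So P(the pea under cup 2 | the dealer opened cup 1) = (5/12) / (2/3) = 5/8.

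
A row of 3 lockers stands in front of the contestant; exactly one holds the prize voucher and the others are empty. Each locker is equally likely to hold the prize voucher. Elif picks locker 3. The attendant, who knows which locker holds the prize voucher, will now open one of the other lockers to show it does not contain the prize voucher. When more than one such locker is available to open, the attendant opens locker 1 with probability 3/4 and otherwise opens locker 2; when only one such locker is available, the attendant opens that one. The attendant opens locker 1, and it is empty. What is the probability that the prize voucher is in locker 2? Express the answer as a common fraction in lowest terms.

4/7

Condition on the true location of the prize voucher.
If it is in locker 1 (prior 1/3): the attendant opened locker 1, so this case is ruled out; weight (1/3)·0 = 0.
If it is in locker 2 (prior 1/3): only locker 1 is available, probability 1; weight (1/3)·1 = 1/3.
If it is in locker 3 (prior 1/3): locker 1 is available, opened with probability 3/4; weight (1/3)·(3/4) = 1/4.
The weights sum to 7/12.
So P(the prize voucher in locker 2 | the attendant opened locker 1) = (1/3) / (7/12) = 4/7.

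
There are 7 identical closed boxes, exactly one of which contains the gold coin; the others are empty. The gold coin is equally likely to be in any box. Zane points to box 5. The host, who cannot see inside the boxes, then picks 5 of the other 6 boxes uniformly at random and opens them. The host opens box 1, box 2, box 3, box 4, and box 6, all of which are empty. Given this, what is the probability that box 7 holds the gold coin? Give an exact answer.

1/2

Because the host chose which boxes to open without knowing where the gold coin is, the choice is independent of the prize location. Learning that none of the 5 opened boxes holds the gold coin simply rules out those 5 locations and leaves the remaining 2 boxes still equally likely by symmetry.
So P(the gold coin in box 7) = 1/2.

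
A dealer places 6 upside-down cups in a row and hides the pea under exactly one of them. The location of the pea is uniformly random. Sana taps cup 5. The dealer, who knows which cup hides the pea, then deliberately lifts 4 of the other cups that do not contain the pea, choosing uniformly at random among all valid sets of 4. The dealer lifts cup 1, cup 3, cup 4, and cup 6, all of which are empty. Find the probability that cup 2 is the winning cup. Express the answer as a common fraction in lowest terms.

5/6

Consider each possible location of the pea in turn.
If it is under any of cups 1, 3, 4, and 6 (prior 1/6 each): that cup was opened and seen not to hold the prize — ruled out; weight (1/6)·0 = 0 each.
If it is under cup 2 (prior 1/6): the dealer has no choice, probability 1; weight (1/6)·1 = 1/6.
If it is under cup 5 (prior 1/6): the dealer has 5 equally likely choices, so probability 1/5; weight (1/6)·(1/5) = 1/30.
The weights sum to 1/5.
So P(the pea under cup 2 | the dealer opened cup 1, cup 3, cup 4, and cup 6) = (1/6) / (1/5) = 5/6.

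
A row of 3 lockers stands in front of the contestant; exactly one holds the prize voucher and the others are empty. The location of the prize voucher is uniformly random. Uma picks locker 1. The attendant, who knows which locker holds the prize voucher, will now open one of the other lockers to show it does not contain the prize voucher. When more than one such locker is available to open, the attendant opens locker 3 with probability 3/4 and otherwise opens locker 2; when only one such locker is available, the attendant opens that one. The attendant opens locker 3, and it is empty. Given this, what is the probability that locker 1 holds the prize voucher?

3/7

Condition on the true location of the prize voucher.
If it is in locker 1 (prior 1/3): locker 3 is available, opened with probability 3/4; weight (1/3)·(3/4) = 1/4.
If it is in locker 2 (prior 1/3): only locker 3 is available, probability 1; weight (1/3)·1 = 1/3.
If it is in locker 3 (prior 1/3): the attendant opened locker 3, so this case is ruled out; weight (1/3)·0 = 0.
The weights sum to 7/12.
So P(the prize voucher in locker 1 | the attendant opened locker 3) = (1/4) / (7/12) = 3/7.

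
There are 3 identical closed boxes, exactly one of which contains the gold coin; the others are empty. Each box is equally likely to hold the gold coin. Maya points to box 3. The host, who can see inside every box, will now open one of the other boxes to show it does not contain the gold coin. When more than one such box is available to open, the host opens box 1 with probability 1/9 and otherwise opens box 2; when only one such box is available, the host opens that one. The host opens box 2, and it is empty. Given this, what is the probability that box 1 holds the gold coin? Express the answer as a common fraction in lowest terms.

9/17

Condition on the true location of the gold coin.
If it is in box 1 (prior 1/3): only box 2 is available, probability 1; weight (1/3)·1 = 1/3.
If it is in box 2 (prior 1/3): the host opened box 2, so this case is ruled out; weight (1/3)·0 = 0.
If it is in box 3 (prior 1/3): box 1 is available but not opened, probability 8/9; weight (1/3)·(8/9) = 8/27.
The weights sum to 17/27.
So P(the gold coin in box 1 | the host opened box 2) = (1/3) / (17/27) = 9/17.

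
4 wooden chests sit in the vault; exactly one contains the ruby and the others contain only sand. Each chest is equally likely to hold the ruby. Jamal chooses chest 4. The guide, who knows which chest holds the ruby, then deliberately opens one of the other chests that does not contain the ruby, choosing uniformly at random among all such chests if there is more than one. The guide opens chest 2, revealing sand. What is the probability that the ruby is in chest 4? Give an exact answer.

1/4

Condition on the true location of the ruby.
If it is in either of chests 1 and 3 (prior 1/4 each): the guide has 2 equally likely choices, so probability 1/2; weight (1/4)·(1/2) = 1/8 each.
If it is in chest 2 (prior 1/4): the guide opened chest 2, so this case is ruled out; weight (1/4)·0 = 0.
If it is in chest 4 (prior 1/4): the guide has 3 equally likely choices, so probability 1/3; weight (1/4)·(1/3) = 1/12.
The weights sum to 1/3.
So P(the ruby in chest 4 | the guide opened chest 2) = (1/12) / (1/3) = 1/4.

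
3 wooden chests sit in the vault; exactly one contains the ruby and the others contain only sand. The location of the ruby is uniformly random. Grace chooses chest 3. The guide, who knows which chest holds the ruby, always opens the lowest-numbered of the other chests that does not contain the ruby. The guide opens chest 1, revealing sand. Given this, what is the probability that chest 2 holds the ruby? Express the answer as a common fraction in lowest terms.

Consider each possible location of the ruby in turn.
If it is in chest 1 (prior 1/3): the guide opened chest 1, so this case is ruled out; weight (1/3)·0 = 0.
If it is in either of chests 2 and 3 (prior 1/3 each): chest 1 is the lowest-numbered option available, probability 1; weight (1/3)·1 = 1/3 each.
The weights sum to 2/3.
So P(the ruby in chest 2 | the guide opened chest 1) = (1/3) / (2/3) = 1/2.

1/2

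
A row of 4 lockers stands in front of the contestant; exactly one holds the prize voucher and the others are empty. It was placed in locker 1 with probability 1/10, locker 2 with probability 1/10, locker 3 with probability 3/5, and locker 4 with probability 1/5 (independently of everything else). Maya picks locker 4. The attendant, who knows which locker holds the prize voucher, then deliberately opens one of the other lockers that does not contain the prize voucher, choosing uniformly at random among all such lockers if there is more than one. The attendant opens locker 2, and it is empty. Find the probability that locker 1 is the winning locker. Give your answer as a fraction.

Condition on the true location of the prize voucher.
If it is in locker 1 (prior 1/10): the attendant has 2 equally likely choices, so probability 1/2; weight (1/10)·(1/2) = 1/20.
If it is in locker 2 (prior 1/10): the attendant opened locker 2, so this case is ruled out; weight (1/10)·0 = 0.
If it is in locker 3 (prior 3/5): the attendant has 2 equally likely choices, so probability 1/2; weight (3/5)·(1/2) = 3/10.
If it is in locker 4 (prior 1/5): the attendant has 3 equally likely choices, so probability 1/3; weight (1/5)·(1/3) = 1/15.
The weights sum to 5/12.
So P(the prize voucher in locker 1 | the attendant opened locker 2) = (1/20) / (5/12) = 3/25.

3/25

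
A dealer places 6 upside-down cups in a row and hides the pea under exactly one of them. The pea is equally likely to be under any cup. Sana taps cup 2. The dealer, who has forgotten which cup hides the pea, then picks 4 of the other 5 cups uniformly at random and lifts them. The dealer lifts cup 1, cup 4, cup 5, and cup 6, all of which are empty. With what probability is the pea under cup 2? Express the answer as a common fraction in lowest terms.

1/2

Condition on the true location of the pea.
If it is under any of cups 1, 4, 5, and 6 (prior 1/6 each): that cup was opened and seen not to hold the prize — ruled out; weight (1/6)·0 = 0 each.
If it is under either of cups 2 and 3 (prior 1/6 each): the dealer picks exactly this set with probability 1/5 regardless, and none is the prize; weight (1/6)·(1/5) = 1/30 each.
The weights sum to 1/15.
So P(the pea under cup 2 | the dealer opened cup 1, cup 4, cup 5, and cup 6) = (1/30) / (1/15) = 1/2.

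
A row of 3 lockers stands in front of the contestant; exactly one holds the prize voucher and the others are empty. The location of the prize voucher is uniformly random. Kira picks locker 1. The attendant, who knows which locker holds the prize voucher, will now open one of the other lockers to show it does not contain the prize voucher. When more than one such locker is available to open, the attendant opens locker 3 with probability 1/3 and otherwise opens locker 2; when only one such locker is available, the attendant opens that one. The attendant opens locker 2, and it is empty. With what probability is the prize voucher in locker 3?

Apply Bayes' rule, conditioning on where the prize voucher actually is.
If it is in locker 1 (prior 1/3): locker 3 is available but not opened, probability 2/3; weight (1/3)·(2/3) = 2/9.
If it is in locker 2 (prior 1/3): the attendant opened locker 2, so this case is ruled out; weight (1/3)·0 = 0.
If it is in locker 3 (prior 1/3): only locker 2 is available, probability 1; weight (1/3)·1 = 1/3.
The weights sum to 5/9.
So P(the prize voucher in locker 3 | the attendant opened locker 2) = (1/3) / (5/9) = 3/5.

3/5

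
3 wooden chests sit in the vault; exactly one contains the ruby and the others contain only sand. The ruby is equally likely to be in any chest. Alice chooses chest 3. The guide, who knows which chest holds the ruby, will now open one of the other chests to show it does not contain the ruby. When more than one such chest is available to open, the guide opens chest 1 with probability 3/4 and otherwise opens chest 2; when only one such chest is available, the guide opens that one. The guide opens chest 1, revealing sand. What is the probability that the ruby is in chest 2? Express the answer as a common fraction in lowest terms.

4/7

Condition on the true location of the ruby.
If it is in chest 1 (prior 1/3): the guide opened chest 1, so this case is ruled out; weight (1/3)·0 = 0.
If it is in chest 2 (prior 1/3): only chest 1 is available, probability 1; weight (1/3)·1 = 1/3.
If it is in chest 3 (prior 1/3): chest 1 is available, opened with probability 3/4; weight (1/3)·(3/4) = 1/4.
The weights sum to 7/12.
So P(the ruby in chest 2 | the guide opened chest 1) = (1/3) / (7/12) = 4/7.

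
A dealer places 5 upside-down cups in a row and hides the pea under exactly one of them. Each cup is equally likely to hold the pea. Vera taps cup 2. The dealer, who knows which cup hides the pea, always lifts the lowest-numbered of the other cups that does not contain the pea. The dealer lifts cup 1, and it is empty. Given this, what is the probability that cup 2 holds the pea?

1/4

Condition on the true location of the pea.
If it is under cup 1 (prior 1/5): the dealer opened cup 1, so this case is ruled out; weight (1/5)·0 = 0.
If it is under any of cups 2, 3, 4, and 5 (prior 1/5 each): cup 1 is the lowest-numbered option available, probability 1; weight (1/5)·1 = 1/5 each.
The weights sum to 4/5.
So P(the pea under cup 2 | the dealer opened cup 1) = (1/5) / (4/5) = 1/4.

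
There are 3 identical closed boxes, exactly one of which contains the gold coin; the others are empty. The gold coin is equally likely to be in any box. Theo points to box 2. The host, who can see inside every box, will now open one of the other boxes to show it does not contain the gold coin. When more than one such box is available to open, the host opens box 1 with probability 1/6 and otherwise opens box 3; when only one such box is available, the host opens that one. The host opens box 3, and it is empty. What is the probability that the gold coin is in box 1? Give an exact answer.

6/11

Condition on the true location of the gold coin.
If it is in box 1 (prior 1/3): only box 3 is available, probability 1; weight (1/3)·1 = 1/3.
If it is in box 2 (prior 1/3): box 1 is available but not opened, probability 5/6; weight (1/3)·(5/6) = 5/18.
If it is in box 3 (prior 1/3): the host opened box 3, so this case is ruled out; weight (1/3)·0 = 0.
The weights sum to 11/18.
So P(the gold coin in box 1 | the host opened box 3) = (1/3) / (11/18) = 6/11.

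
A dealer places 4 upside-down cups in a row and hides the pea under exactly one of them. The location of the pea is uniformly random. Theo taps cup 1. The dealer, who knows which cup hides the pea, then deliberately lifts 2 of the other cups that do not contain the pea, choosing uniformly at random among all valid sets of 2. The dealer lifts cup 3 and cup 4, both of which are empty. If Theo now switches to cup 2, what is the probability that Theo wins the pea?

Condition on the true location of the pea.
If it is under cup 1 (prior 1/4): the dealer has 3 equally likely choices, so probability 1/3; weight (1/4)·(1/3) = 1/12.
If it is under cup 2 (prior 1/4): the dealer has no choice, probability 1; weight (1/4)·1 = 1/4.
If it is under either of cups 3 and 4 (prior 1/4 each): that cup was opened and seen not to hold the prize — ruled out; weight (1/4)·0 = 0 each.
The weights sum to 1/3.
So P(the pea under cup 2 | the dealer opened cup 3 and cup 4) = (1/4) / (1/3) = 3/4.

3/4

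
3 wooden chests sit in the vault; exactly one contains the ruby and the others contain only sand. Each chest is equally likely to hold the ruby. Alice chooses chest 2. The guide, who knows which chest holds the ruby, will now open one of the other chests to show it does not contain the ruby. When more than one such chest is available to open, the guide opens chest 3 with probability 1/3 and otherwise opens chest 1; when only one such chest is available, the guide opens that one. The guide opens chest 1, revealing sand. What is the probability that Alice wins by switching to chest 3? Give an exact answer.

Consider each possible location of the ruby in turn.
If it is in chest 1 (prior 1/3): the guide opened chest 1, so this case is ruled out; weight (1/3)·0 = 0.
If it is in chest 2 (prior 1/3): chest 3 is available but not opened, probability 2/3; weight (1/3)·(2/3) = 2/9.
If it is in chest 3 (prior 1/3): only chest 1 is available, probability 1; weight (1/3)·1 = 1/3.
The weights sum to 5/9.
So P(the ruby in chest 3 | the guide opened chest 1) = (1/3) / (5/9) = 3/5.

3/5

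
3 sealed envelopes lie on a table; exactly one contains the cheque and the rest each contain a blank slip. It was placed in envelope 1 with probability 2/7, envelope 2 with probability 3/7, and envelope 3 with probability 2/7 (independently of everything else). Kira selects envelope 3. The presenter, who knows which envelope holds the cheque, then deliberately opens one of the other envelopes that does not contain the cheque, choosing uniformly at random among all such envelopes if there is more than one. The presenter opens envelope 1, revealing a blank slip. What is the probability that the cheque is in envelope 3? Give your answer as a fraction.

1/4

Condition on the true location of the cheque.
If it is in envelope 1 (prior 2/7): the presenter opened envelope 1, so this case is ruled out; weight (2/7)·0 = 0.
If it is in envelope 2 (prior 3/7): the presenter has no choice, probability 1; weight (3/7)·1 = 3/7.
If it is in envelope 3 (prior 2/7): the presenter has 2 equally likely choices, so probability 1/2; weight (2/7)·(1/2) = 1/7.
The weights sum to 4/7.
So P(the cheque in envelope 3 | the presenter opened envelope 1) = (1/7) / (4/7) = 1/4.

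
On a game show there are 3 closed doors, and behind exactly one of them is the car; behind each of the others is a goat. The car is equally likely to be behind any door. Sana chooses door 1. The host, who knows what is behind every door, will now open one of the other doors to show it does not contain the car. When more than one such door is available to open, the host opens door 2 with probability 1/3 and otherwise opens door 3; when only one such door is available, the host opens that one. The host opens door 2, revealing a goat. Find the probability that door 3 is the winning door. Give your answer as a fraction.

3/4

Condition on the true location of the car.
If it is behind door 1 (prior 1/3): door 2 is available, opened with probability 1/3; weight (1/3)·(1/3) = 1/9.
If it is behind door 2 (prior 1/3): the host opened door 2, so this case is ruled out; weight (1/3)·0 = 0.
If it is behind door 3 (prior 1/3): only door 2 is available, probability 1; weight (1/3)·1 = 1/3.
The weights sum to 4/9.
So P(the car behind door 3 | the host opened door 2) = (1/3) / (4/9) = 3/4.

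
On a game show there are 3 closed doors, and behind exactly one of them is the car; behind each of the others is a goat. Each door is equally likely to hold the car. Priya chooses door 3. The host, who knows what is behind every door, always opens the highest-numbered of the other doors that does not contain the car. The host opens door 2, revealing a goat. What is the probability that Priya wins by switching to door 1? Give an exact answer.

Apply Bayes' rule, conditioning on where the car actually is.
If it is behind either of doors 1 and 3 (prior 1/3 each): door 2 is the highest-numbered option available, probability 1; weight (1/3)·1 = 1/3 each.
If it is behind door 2 (prior 1/3): the host opened door 2, so this case is ruled out; weight (1/3)·0 = 0.
The weights sum to 2/3.
So P(the car behind door 1 | the host opened door 2) = (1/3) / (2/3) = 1/2.

1/2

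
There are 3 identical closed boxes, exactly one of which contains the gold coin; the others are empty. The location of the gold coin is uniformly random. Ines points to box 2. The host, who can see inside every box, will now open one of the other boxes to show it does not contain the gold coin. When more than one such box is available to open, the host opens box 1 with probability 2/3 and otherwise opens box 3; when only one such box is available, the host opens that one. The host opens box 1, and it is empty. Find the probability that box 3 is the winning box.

Consider each possible location of the gold coin in turn.
If it is in box 1 (prior 1/3): the host opened box 1, so this case is ruled out; weight (1/3)·0 = 0.
If it is in box 2 (prior 1/3): box 1 is available, opened with probability 2/3; weight (1/3)·(2/3) = 2/9.
If it is in box 3 (prior 1/3): only box 1 is available, probability 1; weight (1/3)·1 = 1/3.
The weights sum to 5/9.
So P(the gold coin in box 3 | the host opened box 1) = (1/3) / (5/9) = 3/5.

3/5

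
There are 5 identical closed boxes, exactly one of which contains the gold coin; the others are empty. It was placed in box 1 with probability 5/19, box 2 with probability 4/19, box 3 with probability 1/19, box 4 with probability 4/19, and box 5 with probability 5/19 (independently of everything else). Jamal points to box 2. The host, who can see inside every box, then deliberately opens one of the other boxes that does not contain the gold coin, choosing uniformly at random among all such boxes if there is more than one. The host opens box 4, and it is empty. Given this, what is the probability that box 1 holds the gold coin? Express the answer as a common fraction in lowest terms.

Consider each possible location of the gold coin in turn.
If it is in either of boxes 1 and 5 (prior 5/19 each): the host has 3 equally likely choices, so probability 1/3; weight (5/19)·(1/3) = 5/57 each.
If it is in box 2 (prior 4/19): the host has 4 equally likely choices, so probability 1/4; weight (4/19)·(1/4) = 1/19.
If it is in box 3 (prior 1/19): the host has 3 equally likely choices, so probability 1/3; weight (1/19)·(1/3) = 1/57.
If it is in box 4 (prior 4/19): the host opened box 4, so this case is ruled out; weight (4/19)·0 = 0.
The weights sum to 14/57.
So P(the gold coin in box 1 | the host opened box 4) = (5/57) / (14/57) = 5/14.

5/14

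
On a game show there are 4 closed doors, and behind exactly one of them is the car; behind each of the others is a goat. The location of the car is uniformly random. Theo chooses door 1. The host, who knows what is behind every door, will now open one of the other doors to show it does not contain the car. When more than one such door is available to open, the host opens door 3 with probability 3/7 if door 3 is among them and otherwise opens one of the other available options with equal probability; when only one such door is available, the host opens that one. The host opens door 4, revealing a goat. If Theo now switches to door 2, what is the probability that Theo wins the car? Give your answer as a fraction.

Consider each possible location of the car in turn.
If it is behind door 1 (prior 1/4): door 3 is available but not opened; door 4 gets probability (1 − 3/7)/2 = 2/7; weight (1/4)·(2/7) = 1/14.
If it is behind door 2 (prior 1/4): door 3 is available but not opened, probability 4/7; weight (1/4)·(4/7) = 1/7.
If it is behind door 3 (prior 1/4): door 3 holds the prize so is unavailable; the host chooses uniformly among the 2 others, probability 1/2; weight (1/4)·(1/2) = 1/8.
If it is behind door 4 (prior 1/4): the host opened door 4, so this case is ruled out; weight (1/4)·0 = 0.
The weights sum to 19/56.
So P(the car behind door 2 | the host opened door 4) = (1/7) / (19/56) = 8/19.

8/19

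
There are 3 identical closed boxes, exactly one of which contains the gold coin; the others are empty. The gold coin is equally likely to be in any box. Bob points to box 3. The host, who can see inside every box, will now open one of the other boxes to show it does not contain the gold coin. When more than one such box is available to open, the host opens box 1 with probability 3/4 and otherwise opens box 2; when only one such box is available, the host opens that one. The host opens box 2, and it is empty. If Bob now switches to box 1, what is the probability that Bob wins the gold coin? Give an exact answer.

Consider each possible location of the gold coin in turn.
If it is in box 1 (prior 1/3): only box 2 is available, probability 1; weight (1/3)·1 = 1/3.
If it is in box 2 (prior 1/3): the host opened box 2, so this case is ruled out; weight (1/3)·0 = 0.
If it is in box 3 (prior 1/3): box 1 is available but not opened, probability 1/4; weight (1/3)·(1/4) = 1/12.
The weights sum to 5/12.
So P(the gold coin in box 1 | the host opened box 2) = (1/3) / (5/12) = 4/5.

4/5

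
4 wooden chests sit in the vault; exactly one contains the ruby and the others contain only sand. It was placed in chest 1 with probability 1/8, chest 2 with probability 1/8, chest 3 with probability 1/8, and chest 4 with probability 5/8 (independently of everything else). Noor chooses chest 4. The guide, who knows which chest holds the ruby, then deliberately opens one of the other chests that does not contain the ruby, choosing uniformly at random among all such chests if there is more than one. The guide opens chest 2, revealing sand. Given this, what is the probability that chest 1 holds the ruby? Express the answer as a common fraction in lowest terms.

Consider each possible location of the ruby in turn.
If it is in either of chests 1 and 3 (prior 1/8 each): the guide has 2 equally likely choices, so probability 1/2; weight (1/8)·(1/2) = 1/16 each.
If it is in chest 2 (prior 1/8): the guide opened chest 2, so this case is ruled out; weight (1/8)·0 = 0.
If it is in chest 4 (prior 5/8): the guide has 3 equally likely choices, so probability 1/3; weight (5/8)·(1/3) = 5/24.
The weights sum to 1/3.
So P(the ruby in chest 1 | the guide opened chest 2) = (1/16) / (1/3) = 3/16.

3/16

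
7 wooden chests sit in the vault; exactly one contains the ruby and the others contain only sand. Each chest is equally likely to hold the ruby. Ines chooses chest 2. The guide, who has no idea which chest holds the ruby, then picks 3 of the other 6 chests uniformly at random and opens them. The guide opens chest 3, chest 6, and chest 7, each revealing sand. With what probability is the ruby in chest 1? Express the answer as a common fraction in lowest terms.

1/4

Consider each possible location of the ruby in turn.
If it is in any of chests 1, 2, 4, and 5 (prior 1/7 each): the guide picks exactly this set with probability 1/20 regardless, and none is the prize; weight (1/7)·(1/20) = 1/140 each.
If it is in any of chests 3, 6, and 7 (prior 1/7 each): that chest was opened and seen not to hold the prize — ruled out; weight (1/7)·0 = 0 each.
The weights sum to 1/35.
So P(the ruby in chest 1 | the guide opened chest 3, chest 6, and chest 7) = (1/140) / (1/35) = 1/4.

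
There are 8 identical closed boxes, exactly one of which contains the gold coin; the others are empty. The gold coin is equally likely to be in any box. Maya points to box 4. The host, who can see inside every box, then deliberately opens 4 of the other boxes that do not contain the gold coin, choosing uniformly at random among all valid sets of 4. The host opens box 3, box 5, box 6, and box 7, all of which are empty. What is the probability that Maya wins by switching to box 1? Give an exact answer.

Consider each possible location of the gold coin in turn.
If it is in any of boxes 1, 2, and 8 (prior 1/8 each): the host has 15 equally likely choices, so probability 1/15; weight (1/8)·(1/15) = 1/120 each.
If it is in any of boxes 3, 5, 6, and 7 (prior 1/8 each): that box was opened and seen not to hold the prize — ruled out; weight (1/8)·0 = 0 each.
If it is in box 4 (prior 1/8): the host has 35 equally likely choices, so probability 1/35; weight (1/8)·(1/35) = 1/280.
The weights sum to 1/35.
So P(the gold coin in box 1 | the host opened box 3, box 5, box 6, and box 7) = (1/120) / (1/35) = 7/24.

7/24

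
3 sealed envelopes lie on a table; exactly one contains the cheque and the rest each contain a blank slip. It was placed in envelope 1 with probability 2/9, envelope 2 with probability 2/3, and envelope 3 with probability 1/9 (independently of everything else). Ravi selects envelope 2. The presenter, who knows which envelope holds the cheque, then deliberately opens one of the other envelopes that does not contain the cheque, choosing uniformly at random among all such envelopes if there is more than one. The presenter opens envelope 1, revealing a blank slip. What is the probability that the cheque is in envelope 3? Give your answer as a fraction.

1/4

Consider each possible location of the cheque in turn.
If it is in envelope 1 (prior 2/9): the presenter opened envelope 1, so this case is ruled out; weight (2/9)·0 = 0.
If it is in envelope 2 (prior 2/3): the presenter has 2 equally likely choices, so probability 1/2; weight (2/3)·(1/2) = 1/3.
If it is in envelope 3 (prior 1/9): the presenter has no choice, probability 1; weight (1/9)·1 = 1/9.
The weights sum to 4/9.
So P(the cheque in envelope 3 | the presenter opened envelope 1) = (1/9) / (4/9) = 1/4.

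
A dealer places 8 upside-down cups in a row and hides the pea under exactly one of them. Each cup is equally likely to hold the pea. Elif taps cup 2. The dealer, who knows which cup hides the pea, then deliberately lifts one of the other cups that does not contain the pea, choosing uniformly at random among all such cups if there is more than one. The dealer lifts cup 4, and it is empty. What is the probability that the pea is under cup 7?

Consider each possible location of the pea in turn.
If it is under any of cups 1, 3, 5, 6, 7, and 8 (prior 1/8 each): the dealer has 6 equally likely choices, so probability 1/6; weight (1/8)·(1/6) = 1/48 each.
If it is under cup 2 (prior 1/8): the dealer has 7 equally likely choices, so probability 1/7; weight (1/8)·(1/7) = 1/56.
If it is under cup 4 (prior 1/8): the dealer opened cup 4, so this case is ruled out; weight (1/8)·0 = 0.
The weights sum to 1/7.
So P(the pea under cup 7 | the dealer opened cup 4) = (1/48) / (1/7) = 7/48.

7/48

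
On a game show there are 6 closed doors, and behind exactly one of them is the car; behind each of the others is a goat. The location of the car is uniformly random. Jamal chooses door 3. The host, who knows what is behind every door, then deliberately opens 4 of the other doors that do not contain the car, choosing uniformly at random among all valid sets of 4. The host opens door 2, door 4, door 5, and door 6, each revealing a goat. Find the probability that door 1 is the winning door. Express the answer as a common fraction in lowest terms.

5/6

Apply Bayes' rule, conditioning on where the car actually is.
If it is behind door 1 (prior 1/6): the host has no choice, probability 1; weight (1/6)·1 = 1/6.
If it is behind any of doors 2, 4, 5, and 6 (prior 1/6 each): that door was opened and seen not to hold the prize — ruled out; weight (1/6)·0 = 0 each.
If it is behind door 3 (prior 1/6): the host has 5 equally likely choices, so probability 1/5; weight (1/6)·(1/5) = 1/30.
The weights sum to 1/5.
So P(the car behind door 1 | the host opened door 2, door 4, door 5, and door 6) = (1/6) / (1/5) = 5/6.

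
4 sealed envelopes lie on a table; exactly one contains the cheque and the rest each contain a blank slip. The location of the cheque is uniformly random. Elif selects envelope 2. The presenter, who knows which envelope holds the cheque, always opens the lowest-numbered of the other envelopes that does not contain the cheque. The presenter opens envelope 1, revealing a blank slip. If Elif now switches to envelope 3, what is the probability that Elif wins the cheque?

1/3

Apply Bayes' rule, conditioning on where the cheque actually is.
If it is in envelope 1 (prior 1/4): the presenter opened envelope 1, so this case is ruled out; weight (1/4)·0 = 0.
If it is in any of envelopes 2, 3, and 4 (prior 1/4 each): envelope 1 is the lowest-numbered option available, probability 1; weight (1/4)·1 = 1/4 each.
The weights sum to 3/4.
So P(the cheque in envelope 3 | the presenter opened envelope 1) = (1/4) / (3/4) = 1/3.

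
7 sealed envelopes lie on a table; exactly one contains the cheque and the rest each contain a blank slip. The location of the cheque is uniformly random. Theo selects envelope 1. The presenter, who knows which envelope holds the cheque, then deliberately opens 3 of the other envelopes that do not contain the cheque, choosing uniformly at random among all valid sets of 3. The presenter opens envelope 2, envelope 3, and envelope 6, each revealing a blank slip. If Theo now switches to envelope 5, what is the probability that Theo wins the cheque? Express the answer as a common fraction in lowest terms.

Condition on the true location of the cheque.
If it is in envelope 1 (prior 1/7): the presenter has 20 equally likely choices, so probability 1/20; weight (1/7)·(1/20) = 1/140.
If it is in any of envelopes 2, 3, and 6 (prior 1/7 each): that envelope was opened and seen not to hold the prize — ruled out; weight (1/7)·0 = 0 each.
If it is in any of envelopes 4, 5, and 7 (prior 1/7 each): the presenter has 10 equally likely choices, so probability 1/10; weight (1/7)·(1/10) = 1/70 each.
The weights sum to 1/20.
So P(the cheque in envelope 5 | the presenter opened envelope 2, envelope 3, and envelope 6) = (1/70) / (1/20) = 2/7.

2/7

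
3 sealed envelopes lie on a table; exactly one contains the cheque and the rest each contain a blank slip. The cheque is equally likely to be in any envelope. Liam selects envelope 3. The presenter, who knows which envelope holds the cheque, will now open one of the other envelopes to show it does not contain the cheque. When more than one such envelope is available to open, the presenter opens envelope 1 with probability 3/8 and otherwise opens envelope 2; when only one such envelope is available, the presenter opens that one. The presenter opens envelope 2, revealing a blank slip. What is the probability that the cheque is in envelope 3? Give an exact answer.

Consider each possible location of the cheque in turn.
If it is in envelope 1 (prior 1/3): only envelope 2 is available, probability 1; weight (1/3)·1 = 1/3.
If it is in envelope 2 (prior 1/3): the presenter opened envelope 2, so this case is ruled out; weight (1/3)·0 = 0.
If it is in envelope 3 (prior 1/3): envelope 1 is available but not opened, probability 5/8; weight (1/3)·(5/8) = 5/24.
The weights sum to 13/24.
So P(the cheque in envelope 3 | the presenter opened envelope 2) = (5/24) / (13/24) = 5/13.

5/13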